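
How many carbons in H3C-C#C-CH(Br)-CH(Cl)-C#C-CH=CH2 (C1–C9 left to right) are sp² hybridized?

C1: sp3
C2: sp
C3: sp
C4: sp3
C5: sp3
C6: sp
C7: sp
C8: sp2 ✓
C9: sp2 ✓
C8, C9 → 2 sp2 carbons.

2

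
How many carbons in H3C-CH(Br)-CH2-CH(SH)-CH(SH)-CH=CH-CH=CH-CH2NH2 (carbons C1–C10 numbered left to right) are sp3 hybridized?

C1: sp3 ✓
C2: sp3 ✓
C3: sp3 ✓
C4: sp3 ✓
C5: sp3 ✓
C6: sp2
C7: sp2
C8: sp2
C9: sp2
C10: sp3 ✓
C1, C2, C3, C4, C5, C10 → 6 sp3 carbons.

6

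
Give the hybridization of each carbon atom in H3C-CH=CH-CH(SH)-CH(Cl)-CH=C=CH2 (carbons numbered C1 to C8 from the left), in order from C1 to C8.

C1 sp3, C2 sp2, C3 sp2, C4 sp3, C5 sp3, C6 sp2, C7 sp, C8 sp2

C1 carries 4 σ bonds, giving a steric number of 4, so it is sp3.
C2 (3 σ bonds, plus one π bond) has steric number 3: sp2.
C3 carries 3 σ bonds, plus one π bond, giving a steric number of 3, so it is sp2.
C4 — 4 σ bonds. Steric number 4, so sp3.
C5 has 4 σ bonds: steric number 4 → sp3.
C6 has 3 σ bonds, plus one π bond: steric number 3 → sp2.
C7 carries 2 σ bonds, plus two π bonds, giving a steric number of 2, so it is sp.
C8 — 3 σ bonds, plus one π bond. Steric number 3, so sp2.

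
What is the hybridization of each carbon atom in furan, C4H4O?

Each carbon atom: 3 σ bonds, plus one π bond — 3 electron domains, sp2.

sp2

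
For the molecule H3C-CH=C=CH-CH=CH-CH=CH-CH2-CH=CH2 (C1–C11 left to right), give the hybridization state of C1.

sp^3

C1: 4 σ bonds; 4 regions of electron density → sp3.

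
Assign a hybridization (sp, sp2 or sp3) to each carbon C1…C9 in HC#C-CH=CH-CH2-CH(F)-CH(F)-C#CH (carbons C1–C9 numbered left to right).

C1 sp, C2 sp, C3 sp2, C4 sp2, C5 sp3, C6 sp3, C7 sp3, C8 sp, C9 sp

C1 carries 2 σ bonds, plus two π bonds, giving a steric number of 2, so it is sp.
C2 has 2 σ bonds, plus two π bonds: steric number 2 → sp.
C3 has 3 σ bonds, plus one π bond: steric number 3 → sp2.
C4: 3 σ bonds, plus one π bond — 3 electron domains, sp2.
C5 has 4 σ bonds: steric number 4 → sp3.
C6 (4 σ bonds) has steric number 4: sp3.
C7 has 4 σ bonds: steric number 4 → sp3.
C8: 2 σ bonds, plus two π bonds; 2 regions of electron density → sp.
C9: 2 σ bonds, plus two π bonds; 2 regions of electron density → sp.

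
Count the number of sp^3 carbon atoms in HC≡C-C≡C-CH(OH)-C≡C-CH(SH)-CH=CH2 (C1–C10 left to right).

C1: sp
C2: sp
C3: sp
C4: sp
C5: sp3 ✓
C6: sp
C7: sp
C8: sp3 ✓
C9: sp2
C10: sp2
C5, C8 → 2 sp3 carbons.

2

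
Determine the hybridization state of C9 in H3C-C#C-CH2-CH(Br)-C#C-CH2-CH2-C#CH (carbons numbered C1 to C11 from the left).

sp3

C9 is sp3: 4 σ bonds, 4 electron-density regions.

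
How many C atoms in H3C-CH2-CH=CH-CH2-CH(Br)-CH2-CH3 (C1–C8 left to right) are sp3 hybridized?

6

C1: sp3 ✓
C2: sp3 ✓
C3: sp2
C4: sp2
C5: sp3 ✓
C6: sp3 ✓
C7: sp3 ✓
C8: sp3 ✓
C1, C2, C5, C6, C7, C8 → 6 sp3 carbons.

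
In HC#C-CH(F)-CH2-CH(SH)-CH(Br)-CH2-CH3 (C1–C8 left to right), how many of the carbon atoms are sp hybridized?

2

C1: sp ✓
C2: sp ✓
C3: sp3
C4: sp3
C5: sp3
C6: sp3
C7: sp3
C8: sp3
C1, C2 → 2 sp carbons.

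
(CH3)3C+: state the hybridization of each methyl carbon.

Each methyl carbon — 4 σ bonds. Steric number 4, so sp3.

sp3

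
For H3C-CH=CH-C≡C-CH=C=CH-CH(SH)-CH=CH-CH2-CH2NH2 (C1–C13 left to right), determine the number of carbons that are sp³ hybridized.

C1: sp3 ✓
C2: sp2
C3: sp2
C4: sp
C5: sp
C6: sp2
C7: sp
C8: sp2
C9: sp3 ✓
C10: sp2
C11: sp2
C12: sp3 ✓
C13: sp3 ✓
C1, C9, C12, C13 → 4 sp3 carbons.

4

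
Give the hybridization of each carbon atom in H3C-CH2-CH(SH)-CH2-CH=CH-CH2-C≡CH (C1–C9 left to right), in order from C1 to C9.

C1 sp3, C2 sp3, C3 sp3, C4 sp3, C5 sp2, C6 sp2, C7 sp3, C8 sp, C9 sp

C1 — 4 σ bonds. Steric number 4, so sp3.
C2 has 4 σ bonds: steric number 4 → sp3.
C3 is sp3: 4 σ bonds, 4 electron-density regions.
C4 (4 σ bonds) has steric number 4: sp3.
C5 (3 σ bonds, plus one π bond) has steric number 3: sp2.
C6 carries 3 σ bonds, plus one π bond, giving a steric number of 3, so it is sp2.
C7 is sp3: 4 σ bonds, 4 electron-density regions.
C8: 2 σ bonds, plus two π bonds — 2 electron domains, sp.
C9: 2 σ bonds, plus two π bonds — 2 electron domains, sp.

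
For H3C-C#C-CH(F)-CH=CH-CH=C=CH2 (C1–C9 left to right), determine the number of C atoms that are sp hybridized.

C1: sp3
C2: sp ✓
C3: sp ✓
C4: sp3
C5: sp2
C6: sp2
C7: sp2
C8: sp ✓
C9: sp2
C2, C3, C8 → 3 sp carbons.

3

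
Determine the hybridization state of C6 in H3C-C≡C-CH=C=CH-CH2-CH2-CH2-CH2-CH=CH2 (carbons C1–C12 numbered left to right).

C6 has 3 σ bonds, plus one π bond: steric number 3 → sp2.

sp^2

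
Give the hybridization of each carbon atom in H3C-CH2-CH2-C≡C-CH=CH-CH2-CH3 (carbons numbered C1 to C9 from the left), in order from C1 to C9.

C1 is sp3: 4 σ bonds, 4 electron-density regions.
C2: 4 σ bonds; 4 regions of electron density → sp3.
C3: 4 σ bonds; 4 regions of electron density → sp3.
C4: 2 σ bonds, plus two π bonds — 2 electron domains, sp.
C5: 2 σ bonds, plus two π bonds; 2 regions of electron density → sp.
C6: 3 σ bonds, plus one π bond — 3 electron domains, sp2.
C7 (3 σ bonds, plus one π bond) has steric number 3: sp2.
C8 has 4 σ bonds: steric number 4 → sp3.
C9 carries 4 σ bonds, giving a steric number of 4, so it is sp3.

C1 sp3, C2 sp3, C3 sp3, C4 sp, C5 sp, C6 sp2, C7 sp2, C8 sp3, C9 sp3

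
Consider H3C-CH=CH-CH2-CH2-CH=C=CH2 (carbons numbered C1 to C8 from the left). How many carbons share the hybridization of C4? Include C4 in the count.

C4 is sp3 (only σ bonds).
C1: sp3 ✓
C2: sp2
C3: sp2
C4: sp3 ✓
C5: sp3 ✓
C6: sp2
C7: sp
C8: sp2
3 carbons are sp3.

3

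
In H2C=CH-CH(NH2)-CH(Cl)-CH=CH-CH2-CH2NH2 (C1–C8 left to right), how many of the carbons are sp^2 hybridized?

4

C1: sp2 ✓
C2: sp2 ✓
C3: sp3
C4: sp3
C5: sp2 ✓
C6: sp2 ✓
C7: sp3
C8: sp3
C1, C2, C5, C6 → 4 sp2 carbons.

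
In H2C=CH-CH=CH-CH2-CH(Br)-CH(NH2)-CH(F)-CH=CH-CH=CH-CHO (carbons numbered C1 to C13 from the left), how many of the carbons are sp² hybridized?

9

C1: sp2 ✓
C2: sp2 ✓
C3: sp2 ✓
C4: sp2 ✓
C5: sp3
C6: sp3
C7: sp3
C8: sp3
C9: sp2 ✓
C10: sp2 ✓
C11: sp2 ✓
C12: sp2 ✓
C13: sp2 ✓
C1, C2, C3, C4, C9, C10, C11, C12, C13 → 9 sp2 carbons.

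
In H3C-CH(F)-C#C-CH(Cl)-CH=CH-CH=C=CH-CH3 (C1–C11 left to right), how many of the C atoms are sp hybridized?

3

C1: sp3
C2: sp3
C3: sp ✓
C4: sp ✓
C5: sp3
C6: sp2
C7: sp2
C8: sp2
C9: sp ✓
C10: sp2
C11: sp3
C3, C4, C9 → 3 sp carbons.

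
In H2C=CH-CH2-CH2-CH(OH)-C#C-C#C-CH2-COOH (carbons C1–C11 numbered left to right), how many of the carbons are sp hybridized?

C1: sp2
C2: sp2
C3: sp3
C4: sp3
C5: sp3
C6: sp ✓
C7: sp ✓
C8: sp ✓
C9: sp ✓
C10: sp3
C11: sp2
C6, C7, C8, C9 → 4 sp carbons.

4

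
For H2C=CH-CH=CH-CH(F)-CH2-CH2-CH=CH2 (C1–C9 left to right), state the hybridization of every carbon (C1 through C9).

C1 — 3 σ bonds, plus one π bond. Steric number 3, so sp2.
C2 is sp2: 3 σ bonds, plus one π bond, 3 electron-density regions.
C3 — 3 σ bonds, plus one π bond. Steric number 3, so sp2.
C4 has 3 σ bonds, plus one π bond: steric number 3 → sp2.
C5 is sp3: 4 σ bonds, 4 electron-density regions.
C6: 4 σ bonds; 4 regions of electron density → sp3.
C7: 4 σ bonds — 4 electron domains, sp3.
C8 is sp2: 3 σ bonds, plus one π bond, 3 electron-density regions.
C9 — 3 σ bonds, plus one π bond. Steric number 3, so sp2.

C1 sp2, C2 sp2, C3 sp2, C4 sp2, C5 sp3, C6 sp3, C7 sp3, C8 sp2, C9 sp2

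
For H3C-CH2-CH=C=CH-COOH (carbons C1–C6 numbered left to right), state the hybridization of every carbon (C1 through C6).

C1: 4 σ bonds; 4 regions of electron density → sp3.
C2: 4 σ bonds; 4 regions of electron density → sp3.
C3 — 3 σ bonds, plus one π bond. Steric number 3, so sp2.
C4 — 2 σ bonds, plus two π bonds. Steric number 2, so sp.
C5 carries 3 σ bonds, plus one π bond, giving a steric number of 3, so it is sp2.
C6 carries 3 σ bonds, plus one π bond, giving a steric number of 3, so it is sp2.

C1 sp3, C2 sp3, C3 sp2, C4 sp, C5 sp2, C6 sp2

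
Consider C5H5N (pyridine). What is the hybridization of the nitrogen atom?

sp2

N has two σ bonds and one lone pair in the ring plane (steric number 3 → sp2); its p orbital contributes one electron to the aromatic π system via the C=N double bond.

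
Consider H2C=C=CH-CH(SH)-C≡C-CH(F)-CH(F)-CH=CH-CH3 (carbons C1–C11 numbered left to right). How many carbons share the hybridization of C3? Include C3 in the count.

C3 is sp2 (one π bond).
C1: sp2 ✓
C2: sp
C3: sp2 ✓
C4: sp3
C5: sp
C6: sp
C7: sp3
C8: sp3
C9: sp2 ✓
C10: sp2 ✓
C11: sp3
4 carbons are sp2.

4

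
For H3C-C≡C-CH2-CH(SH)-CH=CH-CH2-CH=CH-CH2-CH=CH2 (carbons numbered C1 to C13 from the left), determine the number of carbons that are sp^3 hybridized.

C1: sp3 ✓
C2: sp
C3: sp
C4: sp3 ✓
C5: sp3 ✓
C6: sp2
C7: sp2
C8: sp3 ✓
C9: sp2
C10: sp2
C11: sp3 ✓
C12: sp2
C13: sp2
C1, C4, C5, C8, C11 → 5 sp3 carbons.

5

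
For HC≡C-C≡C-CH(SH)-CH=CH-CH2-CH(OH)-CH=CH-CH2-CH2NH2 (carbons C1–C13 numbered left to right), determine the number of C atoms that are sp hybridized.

4

C1: sp ✓
C2: sp ✓
C3: sp ✓
C4: sp ✓
C5: sp3
C6: sp2
C7: sp2
C8: sp3
C9: sp3
C10: sp2
C11: sp2
C12: sp3
C13: sp3
C1, C2, C3, C4 → 4 sp carbons.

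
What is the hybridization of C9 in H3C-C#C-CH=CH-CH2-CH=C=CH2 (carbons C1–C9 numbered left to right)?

C9 has 3 σ bonds, plus one π bond: steric number 3 → sp2.

sp2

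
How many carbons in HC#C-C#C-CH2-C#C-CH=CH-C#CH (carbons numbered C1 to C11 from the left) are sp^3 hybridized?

C1: sp
C2: sp
C3: sp
C4: sp
C5: sp3 ✓
C6: sp
C7: sp
C8: sp2
C9: sp2
C10: sp
C11: sp
C5 → 1 sp3 carbon.

1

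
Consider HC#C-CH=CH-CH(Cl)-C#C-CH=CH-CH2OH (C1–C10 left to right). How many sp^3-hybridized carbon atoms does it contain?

C1: sp
C2: sp
C3: sp2
C4: sp2
C5: sp3 ✓
C6: sp
C7: sp
C8: sp2
C9: sp2
C10: sp3 ✓
C5, C10 → 2 sp3 carbons.

2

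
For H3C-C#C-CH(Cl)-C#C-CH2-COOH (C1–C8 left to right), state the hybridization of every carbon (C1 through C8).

C1 — 4 σ bonds. Steric number 4, so sp3.
C2: 2 σ bonds, plus two π bonds — 2 electron domains, sp.
C3 — 2 σ bonds, plus two π bonds. Steric number 2, so sp.
C4 has 4 σ bonds: steric number 4 → sp3.
C5 (2 σ bonds, plus two π bonds) has steric number 2: sp.
C6 (2 σ bonds, plus two π bonds) has steric number 2: sp.
C7 — 4 σ bonds. Steric number 4, so sp3.
C8: 3 σ bonds, plus one π bond — 3 electron domains, sp2.

C1 sp3, C2 sp, C3 sp, C4 sp3, C5 sp, C6 sp, C7 sp3, C8 sp2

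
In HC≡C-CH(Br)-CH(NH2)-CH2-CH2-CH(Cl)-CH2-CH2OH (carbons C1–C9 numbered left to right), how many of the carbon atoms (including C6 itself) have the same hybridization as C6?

7

C6 is sp3 (only σ bonds).
C1: sp
C2: sp
C3: sp3 ✓
C4: sp3 ✓
C5: sp3 ✓
C6: sp3 ✓
C7: sp3 ✓
C8: sp3 ✓
C9: sp3 ✓
7 carbons are sp3.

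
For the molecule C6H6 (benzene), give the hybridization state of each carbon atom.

Every ring carbon has three σ bonds and contributes one p electron to the aromatic π system.

sp^2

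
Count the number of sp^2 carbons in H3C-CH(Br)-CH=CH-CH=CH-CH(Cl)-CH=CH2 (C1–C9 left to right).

6

C1: sp3
C2: sp3
C3: sp2 ✓
C4: sp2 ✓
C5: sp2 ✓
C6: sp2 ✓
C7: sp3
C8: sp2 ✓
C9: sp2 ✓
C3, C4, C5, C6, C8, C9 → 6 sp2 carbons.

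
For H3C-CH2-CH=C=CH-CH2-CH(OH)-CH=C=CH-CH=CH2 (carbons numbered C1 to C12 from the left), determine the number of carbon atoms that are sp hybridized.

2

C1: sp3
C2: sp3
C3: sp2
C4: sp ✓
C5: sp2
C6: sp3
C7: sp3
C8: sp2
C9: sp ✓
C10: sp2
C11: sp2
C12: sp2
C4, C9 → 2 sp carbons.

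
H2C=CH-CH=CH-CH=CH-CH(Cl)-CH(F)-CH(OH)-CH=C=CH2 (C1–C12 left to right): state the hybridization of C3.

C3 — 3 σ bonds, plus one π bond. Steric number 3, so sp2.

sp²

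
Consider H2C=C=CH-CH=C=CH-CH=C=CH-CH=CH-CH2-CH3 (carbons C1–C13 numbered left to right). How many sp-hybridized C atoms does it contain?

C1: sp2
C2: sp ✓
C3: sp2
C4: sp2
C5: sp ✓
C6: sp2
C7: sp2
C8: sp ✓
C9: sp2
C10: sp2
C11: sp2
C12: sp3
C13: sp3
C2, C5, C8 → 3 sp carbons.

3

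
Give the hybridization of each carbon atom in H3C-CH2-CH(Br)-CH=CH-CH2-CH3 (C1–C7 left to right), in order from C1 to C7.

C1: 4 σ bonds — 4 electron domains, sp3.
C2 carries 4 σ bonds, giving a steric number of 4, so it is sp3.
C3 — 4 σ bonds. Steric number 4, so sp3.
C4 has 3 σ bonds, plus one π bond: steric number 3 → sp2.
C5 has 3 σ bonds, plus one π bond: steric number 3 → sp2.
C6 — 4 σ bonds. Steric number 4, so sp3.
C7 carries 4 σ bonds, giving a steric number of 4, so it is sp3.

C1 sp3, C2 sp3, C3 sp3, C4 sp2, C5 sp2, C6 sp3, C7 sp3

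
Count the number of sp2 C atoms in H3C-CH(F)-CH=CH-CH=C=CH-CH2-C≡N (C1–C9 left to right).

C1: sp3
C2: sp3
C3: sp2 ✓
C4: sp2 ✓
C5: sp2 ✓
C6: sp
C7: sp2 ✓
C8: sp3
C9: sp
C3, C4, C5, C7 → 4 sp2 carbons.

4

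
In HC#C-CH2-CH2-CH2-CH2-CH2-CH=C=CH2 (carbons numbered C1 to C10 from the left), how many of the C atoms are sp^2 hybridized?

2

C1: sp
C2: sp
C3: sp3
C4: sp3
C5: sp3
C6: sp3
C7: sp3
C8: sp2 ✓
C9: sp
C10: sp2 ✓
C8, C10 → 2 sp2 carbons.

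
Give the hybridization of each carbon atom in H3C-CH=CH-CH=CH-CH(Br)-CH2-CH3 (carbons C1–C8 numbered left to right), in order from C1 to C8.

C1 has 4 σ bonds: steric number 4 → sp3.
C2 (3 σ bonds, plus one π bond) has steric number 3: sp2.
C3: 3 σ bonds, plus one π bond; 3 regions of electron density → sp2.
C4 carries 3 σ bonds, plus one π bond, giving a steric number of 3, so it is sp2.
C5: 3 σ bonds, plus one π bond — 3 electron domains, sp2.
C6 — 4 σ bonds. Steric number 4, so sp3.
C7 carries 4 σ bonds, giving a steric number of 4, so it is sp3.
C8 (4 σ bonds) has steric number 4: sp3.

C1 sp3, C2 sp2, C3 sp2, C4 sp2, C5 sp2, C6 sp3, C7 sp3, C8 sp3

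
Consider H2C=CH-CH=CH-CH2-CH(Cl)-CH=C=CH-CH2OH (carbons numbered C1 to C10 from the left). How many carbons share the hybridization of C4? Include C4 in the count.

6

C4 is sp2 (one π bond).
C1: sp2 ✓
C2: sp2 ✓
C3: sp2 ✓
C4: sp2 ✓
C5: sp3
C6: sp3
C7: sp2 ✓
C8: sp
C9: sp2 ✓
C10: sp3
6 carbons are sp2.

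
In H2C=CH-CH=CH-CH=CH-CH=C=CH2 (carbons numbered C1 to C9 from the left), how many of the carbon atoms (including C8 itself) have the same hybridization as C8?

1

C8 is sp (two π bonds).
C1: sp2
C2: sp2
C3: sp2
C4: sp2
C5: sp2
C6: sp2
C7: sp2
C8: sp ✓
C9: sp2
1 carbon is sp.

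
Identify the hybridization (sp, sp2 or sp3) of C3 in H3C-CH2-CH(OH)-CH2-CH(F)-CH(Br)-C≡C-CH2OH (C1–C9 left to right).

sp^3

C3: 4 σ bonds; 4 regions of electron density → sp3.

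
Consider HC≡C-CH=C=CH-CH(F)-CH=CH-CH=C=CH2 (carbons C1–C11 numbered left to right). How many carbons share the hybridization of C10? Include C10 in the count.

C10 is sp (two π bonds).
C1: sp ✓
C2: sp ✓
C3: sp2
C4: sp ✓
C5: sp2
C6: sp3
C7: sp2
C8: sp2
C9: sp2
C10: sp ✓
C11: sp2
4 carbons are sp.

4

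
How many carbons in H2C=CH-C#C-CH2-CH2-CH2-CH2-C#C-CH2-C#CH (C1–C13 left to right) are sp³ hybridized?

C1: sp2
C2: sp2
C3: sp
C4: sp
C5: sp3 ✓
C6: sp3 ✓
C7: sp3 ✓
C8: sp3 ✓
C9: sp
C10: sp
C11: sp3 ✓
C12: sp
C13: sp
C5, C6, C7, C8, C11 → 5 sp3 carbons.

5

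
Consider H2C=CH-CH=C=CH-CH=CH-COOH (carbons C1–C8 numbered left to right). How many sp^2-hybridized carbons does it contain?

7

C1: sp2 ✓
C2: sp2 ✓
C3: sp2 ✓
C4: sp
C5: sp2 ✓
C6: sp2 ✓
C7: sp2 ✓
C8: sp2 ✓
C1, C2, C3, C5, C6, C7, C8 → 7 sp2 carbons.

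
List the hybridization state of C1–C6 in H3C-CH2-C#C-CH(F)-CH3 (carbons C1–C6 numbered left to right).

C1 sp3, C2 sp3, C3 sp, C4 sp, C5 sp3, C6 sp3

C1 (4 σ bonds) has steric number 4: sp3.
C2: 4 σ bonds — 4 electron domains, sp3.
C3 (2 σ bonds, plus two π bonds) has steric number 2: sp.
C4: 2 σ bonds, plus two π bonds; 2 regions of electron density → sp.
C5 is sp3: 4 σ bonds, 4 electron-density regions.
C6: 4 σ bonds; 4 regions of electron density → sp3.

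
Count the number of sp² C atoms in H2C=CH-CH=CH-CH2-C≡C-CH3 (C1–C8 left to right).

C1: sp2 ✓
C2: sp2 ✓
C3: sp2 ✓
C4: sp2 ✓
C5: sp3
C6: sp
C7: sp
C8: sp3
C1, C2, C3, C4 → 4 sp2 carbons.

4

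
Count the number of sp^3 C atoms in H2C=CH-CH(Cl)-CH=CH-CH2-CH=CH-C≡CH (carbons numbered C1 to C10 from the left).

2

C1: sp2
C2: sp2
C3: sp3 ✓
C4: sp2
C5: sp2
C6: sp3 ✓
C7: sp2
C8: sp2
C9: sp
C10: sp
C3, C6 → 2 sp3 carbons.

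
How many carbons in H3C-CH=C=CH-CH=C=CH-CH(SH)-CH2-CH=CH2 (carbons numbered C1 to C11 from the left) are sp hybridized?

C1: sp3
C2: sp2
C3: sp ✓
C4: sp2
C5: sp2
C6: sp ✓
C7: sp2
C8: sp3
C9: sp3
C10: sp2
C11: sp2
C3, C6 → 2 sp carbons.

2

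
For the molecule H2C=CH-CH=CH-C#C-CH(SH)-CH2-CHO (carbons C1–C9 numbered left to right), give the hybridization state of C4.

C4: 3 σ bonds, plus one π bond — 3 electron domains, sp2.

sp2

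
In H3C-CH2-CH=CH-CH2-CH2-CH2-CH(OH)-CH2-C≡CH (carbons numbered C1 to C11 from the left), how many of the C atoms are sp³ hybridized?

C1: sp3 ✓
C2: sp3 ✓
C3: sp2
C4: sp2
C5: sp3 ✓
C6: sp3 ✓
C7: sp3 ✓
C8: sp3 ✓
C9: sp3 ✓
C10: sp
C11: sp
C1, C2, C5, C6, C7, C8, C9 → 7 sp3 carbons.

7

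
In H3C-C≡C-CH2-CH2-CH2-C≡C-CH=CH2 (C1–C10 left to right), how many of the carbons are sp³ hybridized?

4

C1: sp3 ✓
C2: sp
C3: sp
C4: sp3 ✓
C5: sp3 ✓
C6: sp3 ✓
C7: sp
C8: sp
C9: sp2
C10: sp2
C1, C4, C5, C6 → 4 sp3 carbons.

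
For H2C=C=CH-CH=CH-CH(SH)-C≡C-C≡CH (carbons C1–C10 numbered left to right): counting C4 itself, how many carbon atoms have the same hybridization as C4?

4

C4 is sp2 (one π bond).
C1: sp2 ✓
C2: sp
C3: sp2 ✓
C4: sp2 ✓
C5: sp2 ✓
C6: sp3
C7: sp
C8: sp
C9: sp
C10: sp
4 carbons are sp2.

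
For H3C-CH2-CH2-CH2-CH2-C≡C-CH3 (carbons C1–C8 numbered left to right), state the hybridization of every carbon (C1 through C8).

C1 sp3, C2 sp3, C3 sp3, C4 sp3, C5 sp3, C6 sp, C7 sp, C8 sp3

C1 — 4 σ bonds. Steric number 4, so sp3.
C2 is sp3: 4 σ bonds, 4 electron-density regions.
C3 carries 4 σ bonds, giving a steric number of 4, so it is sp3.
C4 — 4 σ bonds. Steric number 4, so sp3.
C5 has 4 σ bonds: steric number 4 → sp3.
C6 (2 σ bonds, plus two π bonds) has steric number 2: sp.
C7 is sp: 2 σ bonds, plus two π bonds, 2 electron-density regions.
C8 — 4 σ bonds. Steric number 4, so sp3.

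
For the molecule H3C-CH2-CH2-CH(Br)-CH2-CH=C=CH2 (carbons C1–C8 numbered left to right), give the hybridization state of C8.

C8 carries 3 σ bonds, plus one π bond, giving a steric number of 3, so it is sp2.

sp²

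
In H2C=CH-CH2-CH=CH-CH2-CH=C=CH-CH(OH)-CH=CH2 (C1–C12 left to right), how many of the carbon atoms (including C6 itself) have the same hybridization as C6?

C6 is sp3 (only σ bonds).
C1: sp2
C2: sp2
C3: sp3 ✓
C4: sp2
C5: sp2
C6: sp3 ✓
C7: sp2
C8: sp
C9: sp2
C10: sp3 ✓
C11: sp2
C12: sp2
3 carbons are sp3.

3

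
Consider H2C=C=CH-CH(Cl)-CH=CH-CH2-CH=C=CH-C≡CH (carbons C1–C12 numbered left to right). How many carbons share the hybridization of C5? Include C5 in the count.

6

C5 is sp2 (one π bond).
C1: sp2 ✓
C2: sp
C3: sp2 ✓
C4: sp3
C5: sp2 ✓
C6: sp2 ✓
C7: sp3
C8: sp2 ✓
C9: sp
C10: sp2 ✓
C11: sp
C12: sp
6 carbons are sp2.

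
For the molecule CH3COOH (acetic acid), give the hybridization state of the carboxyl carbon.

The carboxyl carbon (3 σ bonds, plus one π bond) has steric number 3: sp2.

sp2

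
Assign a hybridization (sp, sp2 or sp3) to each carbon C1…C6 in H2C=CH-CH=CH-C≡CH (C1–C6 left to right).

C1 sp2, C2 sp2, C3 sp2, C4 sp2, C5 sp, C6 sp

C1 carries 3 σ bonds, plus one π bond, giving a steric number of 3, so it is sp2.
C2 is sp2: 3 σ bonds, plus one π bond, 3 electron-density regions.
C3 has 3 σ bonds, plus one π bond: steric number 3 → sp2.
C4 has 3 σ bonds, plus one π bond: steric number 3 → sp2.
C5 is sp: 2 σ bonds, plus two π bonds, 2 electron-density regions.
C6 (2 σ bonds, plus two π bonds) has steric number 2: sp.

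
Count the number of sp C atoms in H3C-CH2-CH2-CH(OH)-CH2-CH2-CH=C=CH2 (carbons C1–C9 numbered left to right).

C1: sp3
C2: sp3
C3: sp3
C4: sp3
C5: sp3
C6: sp3
C7: sp2
C8: sp ✓
C9: sp2
C8 → 1 sp carbon.

1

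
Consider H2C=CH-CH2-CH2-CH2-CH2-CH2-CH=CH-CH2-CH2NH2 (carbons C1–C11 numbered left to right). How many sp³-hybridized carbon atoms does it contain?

C1: sp2
C2: sp2
C3: sp3 ✓
C4: sp3 ✓
C5: sp3 ✓
C6: sp3 ✓
C7: sp3 ✓
C8: sp2
C9: sp2
C10: sp3 ✓
C11: sp3 ✓
C3, C4, C5, C6, C7, C10, C11 → 7 sp3 carbons.

7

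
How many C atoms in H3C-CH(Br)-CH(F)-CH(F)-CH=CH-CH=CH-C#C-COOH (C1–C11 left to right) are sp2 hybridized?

C1: sp3
C2: sp3
C3: sp3
C4: sp3
C5: sp2 ✓
C6: sp2 ✓
C7: sp2 ✓
C8: sp2 ✓
C9: sp
C10: sp
C11: sp2 ✓
C5, C6, C7, C8, C11 → 5 sp2 carbons.

5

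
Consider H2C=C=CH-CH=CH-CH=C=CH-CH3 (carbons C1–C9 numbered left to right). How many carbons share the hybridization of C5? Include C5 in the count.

C5 is sp2 (one π bond).
C1: sp2 ✓
C2: sp
C3: sp2 ✓
C4: sp2 ✓
C5: sp2 ✓
C6: sp2 ✓
C7: sp
C8: sp2 ✓
C9: sp3
6 carbons are sp2.

6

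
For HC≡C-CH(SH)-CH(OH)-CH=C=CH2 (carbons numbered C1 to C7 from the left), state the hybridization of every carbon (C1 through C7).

C1 sp, C2 sp, C3 sp3, C4 sp3, C5 sp2, C6 sp, C7 sp2

C1 has 2 σ bonds, plus two π bonds: steric number 2 → sp.
C2 carries 2 σ bonds, plus two π bonds, giving a steric number of 2, so it is sp.
C3 is sp3: 4 σ bonds, 4 electron-density regions.
C4 has 4 σ bonds: steric number 4 → sp3.
C5 — 3 σ bonds, plus one π bond. Steric number 3, so sp2.
C6 has 2 σ bonds, plus two π bonds: steric number 2 → sp.
C7 is sp2: 3 σ bonds, plus one π bond, 3 electron-density regions.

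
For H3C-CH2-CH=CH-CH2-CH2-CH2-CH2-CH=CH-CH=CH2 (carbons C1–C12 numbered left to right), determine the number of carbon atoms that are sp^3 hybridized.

6

C1: sp3 ✓
C2: sp3 ✓
C3: sp2
C4: sp2
C5: sp3 ✓
C6: sp3 ✓
C7: sp3 ✓
C8: sp3 ✓
C9: sp2
C10: sp2
C11: sp2
C12: sp2
C1, C2, C5, C6, C7, C8 → 6 sp3 carbons.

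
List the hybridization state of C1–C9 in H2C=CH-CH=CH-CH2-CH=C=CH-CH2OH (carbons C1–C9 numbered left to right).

C1 sp2, C2 sp2, C3 sp2, C4 sp2, C5 sp3, C6 sp2, C7 sp, C8 sp2, C9 sp3

C1: 3 σ bonds, plus one π bond; 3 regions of electron density → sp2.
C2 is sp2: 3 σ bonds, plus one π bond, 3 electron-density regions.
C3 is sp2: 3 σ bonds, plus one π bond, 3 electron-density regions.
C4: 3 σ bonds, plus one π bond — 3 electron domains, sp2.
C5: 4 σ bonds; 4 regions of electron density → sp3.
C6 carries 3 σ bonds, plus one π bond, giving a steric number of 3, so it is sp2.
C7: 2 σ bonds, plus two π bonds — 2 electron domains, sp.
C8 — 3 σ bonds, plus one π bond. Steric number 3, so sp2.
C9: 4 σ bonds; 4 regions of electron density → sp3.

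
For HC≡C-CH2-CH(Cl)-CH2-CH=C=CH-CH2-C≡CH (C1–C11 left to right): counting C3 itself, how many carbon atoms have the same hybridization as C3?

C3 is sp3 (only σ bonds).
C1: sp
C2: sp
C3: sp3 ✓
C4: sp3 ✓
C5: sp3 ✓
C6: sp2
C7: sp
C8: sp2
C9: sp3 ✓
C10: sp
C11: sp
4 carbons are sp3.

4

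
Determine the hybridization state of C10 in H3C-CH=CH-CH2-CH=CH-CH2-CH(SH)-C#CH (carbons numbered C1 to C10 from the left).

sp

C10 is sp: 2 σ bonds, plus two π bonds, 2 electron-density regions.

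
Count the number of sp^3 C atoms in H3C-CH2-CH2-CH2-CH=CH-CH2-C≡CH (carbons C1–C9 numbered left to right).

C1: sp3 ✓
C2: sp3 ✓
C3: sp3 ✓
C4: sp3 ✓
C5: sp2
C6: sp2
C7: sp3 ✓
C8: sp
C9: sp
C1, C2, C3, C4, C7 → 5 sp3 carbons.

5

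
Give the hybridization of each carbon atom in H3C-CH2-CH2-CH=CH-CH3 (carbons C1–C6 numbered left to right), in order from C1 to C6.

C1: 4 σ bonds — 4 electron domains, sp3.
C2 (4 σ bonds) has steric number 4: sp3.
C3: 4 σ bonds — 4 electron domains, sp3.
C4 has 3 σ bonds, plus one π bond: steric number 3 → sp2.
C5 carries 3 σ bonds, plus one π bond, giving a steric number of 3, so it is sp2.
C6 is sp3: 4 σ bonds, 4 electron-density regions.

C1 sp3, C2 sp3, C3 sp3, C4 sp2, C5 sp2, C6 sp3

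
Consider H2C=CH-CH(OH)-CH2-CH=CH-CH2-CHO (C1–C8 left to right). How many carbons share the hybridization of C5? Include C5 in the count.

5

C5 is sp2 (one π bond).
C1: sp2 ✓
C2: sp2 ✓
C3: sp3
C4: sp3
C5: sp2 ✓
C6: sp2 ✓
C7: sp3
C8: sp2 ✓
5 carbons are sp2.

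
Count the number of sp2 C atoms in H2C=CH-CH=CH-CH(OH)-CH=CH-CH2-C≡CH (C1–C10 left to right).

C1: sp2 ✓
C2: sp2 ✓
C3: sp2 ✓
C4: sp2 ✓
C5: sp3
C6: sp2 ✓
C7: sp2 ✓
C8: sp3
C9: sp
C10: sp
C1, C2, C3, C4, C6, C7 → 6 sp2 carbons.

6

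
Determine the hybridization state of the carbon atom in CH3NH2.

The carbon atom is sp3: 4 σ bonds, 4 electron-density regions.

sp^3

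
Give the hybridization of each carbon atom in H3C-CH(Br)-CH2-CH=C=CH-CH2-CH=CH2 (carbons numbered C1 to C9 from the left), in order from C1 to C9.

C1: 4 σ bonds; 4 regions of electron density → sp3.
C2 (4 σ bonds) has steric number 4: sp3.
C3 (4 σ bonds) has steric number 4: sp3.
C4 is sp2: 3 σ bonds, plus one π bond, 3 electron-density regions.
C5: 2 σ bonds, plus two π bonds; 2 regions of electron density → sp.
C6 carries 3 σ bonds, plus one π bond, giving a steric number of 3, so it is sp2.
C7 (4 σ bonds) has steric number 4: sp3.
C8 is sp2: 3 σ bonds, plus one π bond, 3 electron-density regions.
C9 has 3 σ bonds, plus one π bond: steric number 3 → sp2.

C1 sp3, C2 sp3, C3 sp3, C4 sp2, C5 sp, C6 sp2, C7 sp3, C8 sp2, C9 sp2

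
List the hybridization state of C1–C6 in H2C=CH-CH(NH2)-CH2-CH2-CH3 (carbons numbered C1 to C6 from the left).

C1 carries 3 σ bonds, plus one π bond, giving a steric number of 3, so it is sp2.
C2 has 3 σ bonds, plus one π bond: steric number 3 → sp2.
C3 is sp3: 4 σ bonds, 4 electron-density regions.
C4 — 4 σ bonds. Steric number 4, so sp3.
C5: 4 σ bonds — 4 electron domains, sp3.
C6 has 4 σ bonds: steric number 4 → sp3.

C1 sp2, C2 sp2, C3 sp3, C4 sp3, C5 sp3, C6 sp3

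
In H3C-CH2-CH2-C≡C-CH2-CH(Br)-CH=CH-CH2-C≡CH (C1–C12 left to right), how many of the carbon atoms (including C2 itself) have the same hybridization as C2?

6

C2 is sp3 (only σ bonds).
C1: sp3 ✓
C2: sp3 ✓
C3: sp3 ✓
C4: sp
C5: sp
C6: sp3 ✓
C7: sp3 ✓
C8: sp2
C9: sp2
C10: sp3 ✓
C11: sp
C12: sp
6 carbons are sp3.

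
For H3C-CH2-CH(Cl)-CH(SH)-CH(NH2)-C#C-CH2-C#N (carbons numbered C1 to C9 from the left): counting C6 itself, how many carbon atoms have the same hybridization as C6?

3

C6 is sp (two π bonds).
C1: sp3
C2: sp3
C3: sp3
C4: sp3
C5: sp3
C6: sp ✓
C7: sp ✓
C8: sp3
C9: sp ✓
3 carbons are sp.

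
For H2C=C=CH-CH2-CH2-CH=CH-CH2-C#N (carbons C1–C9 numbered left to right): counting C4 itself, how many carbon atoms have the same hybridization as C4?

3

C4 is sp3 (only σ bonds).
C1: sp2
C2: sp
C3: sp2
C4: sp3 ✓
C5: sp3 ✓
C6: sp2
C7: sp2
C8: sp3 ✓
C9: sp
3 carbons are sp3.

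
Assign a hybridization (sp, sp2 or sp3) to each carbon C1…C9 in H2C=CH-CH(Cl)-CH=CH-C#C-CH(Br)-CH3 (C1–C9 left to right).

C1 carries 3 σ bonds, plus one π bond, giving a steric number of 3, so it is sp2.
C2 (3 σ bonds, plus one π bond) has steric number 3: sp2.
C3 is sp3: 4 σ bonds, 4 electron-density regions.
C4: 3 σ bonds, plus one π bond; 3 regions of electron density → sp2.
C5 is sp2: 3 σ bonds, plus one π bond, 3 electron-density regions.
C6 — 2 σ bonds, plus two π bonds. Steric number 2, so sp.
C7: 2 σ bonds, plus two π bonds — 2 electron domains, sp.
C8: 4 σ bonds — 4 electron domains, sp3.
C9 has 4 σ bonds: steric number 4 → sp3.

C1 sp2, C2 sp2, C3 sp3, C4 sp2, C5 sp2, C6 sp, C7 sp, C8 sp3, C9 sp3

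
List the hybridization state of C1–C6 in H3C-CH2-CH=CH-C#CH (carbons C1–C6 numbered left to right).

C1 sp3, C2 sp3, C3 sp2, C4 sp2, C5 sp, C6 sp

C1 carries 4 σ bonds, giving a steric number of 4, so it is sp3.
C2: 4 σ bonds — 4 electron domains, sp3.
C3 — 3 σ bonds, plus one π bond. Steric number 3, so sp2.
C4 is sp2: 3 σ bonds, plus one π bond, 3 electron-density regions.
C5 is sp: 2 σ bonds, plus two π bonds, 2 electron-density regions.
C6 (2 σ bonds, plus two π bonds) has steric number 2: sp.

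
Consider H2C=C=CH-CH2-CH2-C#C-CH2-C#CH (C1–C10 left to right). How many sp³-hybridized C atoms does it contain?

3

C1: sp2
C2: sp
C3: sp2
C4: sp3 ✓
C5: sp3 ✓
C6: sp
C7: sp
C8: sp3 ✓
C9: sp
C10: sp
C4, C5, C8 → 3 sp3 carbons.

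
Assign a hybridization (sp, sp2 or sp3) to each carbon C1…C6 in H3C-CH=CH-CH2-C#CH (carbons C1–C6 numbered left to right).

C1 sp3, C2 sp2, C3 sp2, C4 sp3, C5 sp, C6 sp

C1 has 4 σ bonds: steric number 4 → sp3.
C2 carries 3 σ bonds, plus one π bond, giving a steric number of 3, so it is sp2.
C3 — 3 σ bonds, plus one π bond. Steric number 3, so sp2.
C4: 4 σ bonds; 4 regions of electron density → sp3.
C5: 2 σ bonds, plus two π bonds; 2 regions of electron density → sp.
C6 (2 σ bonds, plus two π bonds) has steric number 2: sp.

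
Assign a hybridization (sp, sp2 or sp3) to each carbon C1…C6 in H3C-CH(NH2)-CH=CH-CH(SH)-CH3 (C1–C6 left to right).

C1 sp3, C2 sp3, C3 sp2, C4 sp2, C5 sp3, C6 sp3

C1 (4 σ bonds) has steric number 4: sp3.
C2 carries 4 σ bonds, giving a steric number of 4, so it is sp3.
C3: 3 σ bonds, plus one π bond — 3 electron domains, sp2.
C4 (3 σ bonds, plus one π bond) has steric number 3: sp2.
C5 is sp3: 4 σ bonds, 4 electron-density regions.
C6 has 4 σ bonds: steric number 4 → sp3.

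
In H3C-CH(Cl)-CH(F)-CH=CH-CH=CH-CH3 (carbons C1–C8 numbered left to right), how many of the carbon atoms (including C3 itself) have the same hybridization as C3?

C3 is sp3 (only σ bonds).
C1: sp3 ✓
C2: sp3 ✓
C3: sp3 ✓
C4: sp2
C5: sp2
C6: sp2
C7: sp2
C8: sp3 ✓
4 carbons are sp3.

4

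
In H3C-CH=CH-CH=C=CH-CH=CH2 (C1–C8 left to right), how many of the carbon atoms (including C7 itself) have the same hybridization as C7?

6

C7 is sp2 (one π bond).
C1: sp3
C2: sp2 ✓
C3: sp2 ✓
C4: sp2 ✓
C5: sp
C6: sp2 ✓
C7: sp2 ✓
C8: sp2 ✓
6 carbons are sp2.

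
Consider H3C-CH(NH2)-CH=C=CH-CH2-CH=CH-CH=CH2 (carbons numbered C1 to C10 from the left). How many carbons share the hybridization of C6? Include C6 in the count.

C6 is sp3 (only σ bonds).
C1: sp3 ✓
C2: sp3 ✓
C3: sp2
C4: sp
C5: sp2
C6: sp3 ✓
C7: sp2
C8: sp2
C9: sp2
C10: sp2
3 carbons are sp3.

3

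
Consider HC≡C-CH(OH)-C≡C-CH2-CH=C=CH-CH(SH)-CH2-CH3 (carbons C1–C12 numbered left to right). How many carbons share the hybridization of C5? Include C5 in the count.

5

C5 is sp (two π bonds).
C1: sp ✓
C2: sp ✓
C3: sp3
C4: sp ✓
C5: sp ✓
C6: sp3
C7: sp2
C8: sp ✓
C9: sp2
C10: sp3
C11: sp3
C12: sp3
5 carbons are sp.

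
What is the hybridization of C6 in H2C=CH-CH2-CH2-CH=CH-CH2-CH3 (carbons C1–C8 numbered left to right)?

C6 carries 3 σ bonds, plus one π bond, giving a steric number of 3, so it is sp2.

sp^2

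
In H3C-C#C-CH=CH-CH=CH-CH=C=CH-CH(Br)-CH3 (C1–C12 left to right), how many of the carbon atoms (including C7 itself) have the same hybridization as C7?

C7 is sp2 (one π bond).
C1: sp3
C2: sp
C3: sp
C4: sp2 ✓
C5: sp2 ✓
C6: sp2 ✓
C7: sp2 ✓
C8: sp2 ✓
C9: sp
C10: sp2 ✓
C11: sp3
C12: sp3
6 carbons are sp2.

6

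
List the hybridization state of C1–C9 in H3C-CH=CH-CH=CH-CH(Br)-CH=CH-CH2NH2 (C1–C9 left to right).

C1 (4 σ bonds) has steric number 4: sp3.
C2: 3 σ bonds, plus one π bond; 3 regions of electron density → sp2.
C3 is sp2: 3 σ bonds, plus one π bond, 3 electron-density regions.
C4: 3 σ bonds, plus one π bond; 3 regions of electron density → sp2.
C5 is sp2: 3 σ bonds, plus one π bond, 3 electron-density regions.
C6 (4 σ bonds) has steric number 4: sp3.
C7 has 3 σ bonds, plus one π bond: steric number 3 → sp2.
C8: 3 σ bonds, plus one π bond — 3 electron domains, sp2.
C9: 4 σ bonds — 4 electron domains, sp3.

C1 sp3, C2 sp2, C3 sp2, C4 sp2, C5 sp2, C6 sp3, C7 sp2, C8 sp2, C9 sp3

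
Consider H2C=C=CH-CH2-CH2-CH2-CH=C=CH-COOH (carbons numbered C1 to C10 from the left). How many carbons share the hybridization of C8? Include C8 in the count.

2

C8 is sp (two π bonds).
C1: sp2
C2: sp ✓
C3: sp2
C4: sp3
C5: sp3
C6: sp3
C7: sp2
C8: sp ✓
C9: sp2
C10: sp2
2 carbons are sp.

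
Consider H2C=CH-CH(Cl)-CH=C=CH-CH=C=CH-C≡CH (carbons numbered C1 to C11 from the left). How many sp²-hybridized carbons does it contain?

6

C1: sp2 ✓
C2: sp2 ✓
C3: sp3
C4: sp2 ✓
C5: sp
C6: sp2 ✓
C7: sp2 ✓
C8: sp
C9: sp2 ✓
C10: sp
C11: sp
C1, C2, C4, C6, C7, C9 → 6 sp2 carbons.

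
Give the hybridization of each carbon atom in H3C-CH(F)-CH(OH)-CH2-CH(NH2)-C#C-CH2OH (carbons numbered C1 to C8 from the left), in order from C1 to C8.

C1 carries 4 σ bonds, giving a steric number of 4, so it is sp3.
C2: 4 σ bonds; 4 regions of electron density → sp3.
C3 is sp3: 4 σ bonds, 4 electron-density regions.
C4: 4 σ bonds; 4 regions of electron density → sp3.
C5 (4 σ bonds) has steric number 4: sp3.
C6 carries 2 σ bonds, plus two π bonds, giving a steric number of 2, so it is sp.
C7 (2 σ bonds, plus two π bonds) has steric number 2: sp.
C8 — 4 σ bonds. Steric number 4, so sp3.

C1 sp3, C2 sp3, C3 sp3, C4 sp3, C5 sp3, C6 sp, C7 sp, C8 sp3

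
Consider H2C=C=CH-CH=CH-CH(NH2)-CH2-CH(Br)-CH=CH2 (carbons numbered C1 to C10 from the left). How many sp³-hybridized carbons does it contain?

C1: sp2
C2: sp
C3: sp2
C4: sp2
C5: sp2
C6: sp3 ✓
C7: sp3 ✓
C8: sp3 ✓
C9: sp2
C10: sp2
C6, C7, C8 → 3 sp3 carbons.

3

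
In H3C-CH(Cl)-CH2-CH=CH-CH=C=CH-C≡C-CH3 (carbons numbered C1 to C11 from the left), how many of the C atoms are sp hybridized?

3

C1: sp3
C2: sp3
C3: sp3
C4: sp2
C5: sp2
C6: sp2
C7: sp ✓
C8: sp2
C9: sp ✓
C10: sp ✓
C11: sp3
C7, C9, C10 → 3 sp carbons.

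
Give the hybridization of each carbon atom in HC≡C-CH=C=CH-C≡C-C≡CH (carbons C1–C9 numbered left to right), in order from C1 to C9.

C1 sp, C2 sp, C3 sp2, C4 sp, C5 sp2, C6 sp, C7 sp, C8 sp, C9 sp

C1 (2 σ bonds, plus two π bonds) has steric number 2: sp.
C2 (2 σ bonds, plus two π bonds) has steric number 2: sp.
C3: 3 σ bonds, plus one π bond — 3 electron domains, sp2.
C4 has 2 σ bonds, plus two π bonds: steric number 2 → sp.
C5 — 3 σ bonds, plus one π bond. Steric number 3, so sp2.
C6: 2 σ bonds, plus two π bonds — 2 electron domains, sp.
C7 has 2 σ bonds, plus two π bonds: steric number 2 → sp.
C8 carries 2 σ bonds, plus two π bonds, giving a steric number of 2, so it is sp.
C9 (2 σ bonds, plus two π bonds) has steric number 2: sp.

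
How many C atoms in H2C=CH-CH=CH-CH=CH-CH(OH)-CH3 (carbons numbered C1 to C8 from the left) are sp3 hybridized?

C1: sp2
C2: sp2
C3: sp2
C4: sp2
C5: sp2
C6: sp2
C7: sp3 ✓
C8: sp3 ✓
C7, C8 → 2 sp3 carbons.

2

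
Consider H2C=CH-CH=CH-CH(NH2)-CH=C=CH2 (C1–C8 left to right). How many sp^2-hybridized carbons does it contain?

6

C1: sp2 ✓
C2: sp2 ✓
C3: sp2 ✓
C4: sp2 ✓
C5: sp3
C6: sp2 ✓
C7: sp
C8: sp2 ✓
C1, C2, C3, C4, C6, C8 → 6 sp2 carbons.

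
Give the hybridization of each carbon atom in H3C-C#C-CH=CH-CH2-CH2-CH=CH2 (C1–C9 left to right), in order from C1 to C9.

C1: 4 σ bonds; 4 regions of electron density → sp3.
C2: 2 σ bonds, plus two π bonds — 2 electron domains, sp.
C3 (2 σ bonds, plus two π bonds) has steric number 2: sp.
C4 (3 σ bonds, plus one π bond) has steric number 3: sp2.
C5 is sp2: 3 σ bonds, plus one π bond, 3 electron-density regions.
C6 (4 σ bonds) has steric number 4: sp3.
C7 (4 σ bonds) has steric number 4: sp3.
C8: 3 σ bonds, plus one π bond — 3 electron domains, sp2.
C9 carries 3 σ bonds, plus one π bond, giving a steric number of 3, so it is sp2.

C1 sp3, C2 sp, C3 sp, C4 sp2, C5 sp2, C6 sp3, C7 sp3, C8 sp2, C9 sp2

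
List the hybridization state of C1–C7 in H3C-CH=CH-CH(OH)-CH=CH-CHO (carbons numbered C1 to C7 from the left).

C1 — 4 σ bonds. Steric number 4, so sp3.
C2 carries 3 σ bonds, plus one π bond, giving a steric number of 3, so it is sp2.
C3 — 3 σ bonds, plus one π bond. Steric number 3, so sp2.
C4 — 4 σ bonds. Steric number 4, so sp3.
C5 carries 3 σ bonds, plus one π bond, giving a steric number of 3, so it is sp2.
C6 carries 3 σ bonds, plus one π bond, giving a steric number of 3, so it is sp2.
C7: 3 σ bonds, plus one π bond; 3 regions of electron density → sp2.

C1 sp3, C2 sp2, C3 sp2, C4 sp3, C5 sp2, C6 sp2, C7 sp2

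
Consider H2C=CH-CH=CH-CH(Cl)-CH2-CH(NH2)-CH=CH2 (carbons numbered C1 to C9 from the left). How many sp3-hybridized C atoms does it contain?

3

C1: sp2
C2: sp2
C3: sp2
C4: sp2
C5: sp3 ✓
C6: sp3 ✓
C7: sp3 ✓
C8: sp2
C9: sp2
C5, C6, C7 → 3 sp3 carbons.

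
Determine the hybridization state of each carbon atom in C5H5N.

sp²

Each carbon atom carries 3 σ bonds, plus one π bond, giving a steric number of 3, so it is sp2.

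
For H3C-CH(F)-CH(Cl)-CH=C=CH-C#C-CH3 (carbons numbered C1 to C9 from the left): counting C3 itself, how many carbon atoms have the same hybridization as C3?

4

C3 is sp3 (only σ bonds).
C1: sp3 ✓
C2: sp3 ✓
C3: sp3 ✓
C4: sp2
C5: sp
C6: sp2
C7: sp
C8: sp
C9: sp3 ✓
4 carbons are sp3.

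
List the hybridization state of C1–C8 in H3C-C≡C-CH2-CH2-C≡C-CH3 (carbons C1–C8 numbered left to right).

C1 has 4 σ bonds: steric number 4 → sp3.
C2 (2 σ bonds, plus two π bonds) has steric number 2: sp.
C3 — 2 σ bonds, plus two π bonds. Steric number 2, so sp.
C4: 4 σ bonds; 4 regions of electron density → sp3.
C5 is sp3: 4 σ bonds, 4 electron-density regions.
C6 — 2 σ bonds, plus two π bonds. Steric number 2, so sp.
C7 carries 2 σ bonds, plus two π bonds, giving a steric number of 2, so it is sp.
C8 carries 4 σ bonds, giving a steric number of 4, so it is sp3.

C1 sp3, C2 sp, C3 sp, C4 sp3, C5 sp3, C6 sp, C7 sp, C8 sp3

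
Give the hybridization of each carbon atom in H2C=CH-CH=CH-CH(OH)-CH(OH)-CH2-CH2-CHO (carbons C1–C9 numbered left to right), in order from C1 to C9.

C1 is sp2: 3 σ bonds, plus one π bond, 3 electron-density regions.
C2 is sp2: 3 σ bonds, plus one π bond, 3 electron-density regions.
C3 has 3 σ bonds, plus one π bond: steric number 3 → sp2.
C4: 3 σ bonds, plus one π bond — 3 electron domains, sp2.
C5: 4 σ bonds — 4 electron domains, sp3.
C6 has 4 σ bonds: steric number 4 → sp3.
C7: 4 σ bonds — 4 electron domains, sp3.
C8 — 4 σ bonds. Steric number 4, so sp3.
C9 is sp2: 3 σ bonds, plus one π bond, 3 electron-density regions.

C1 sp2, C2 sp2, C3 sp2, C4 sp2, C5 sp3, C6 sp3, C7 sp3, C8 sp3, C9 sp2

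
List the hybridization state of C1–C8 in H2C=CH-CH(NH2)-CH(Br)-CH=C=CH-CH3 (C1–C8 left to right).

C1 sp2, C2 sp2, C3 sp3, C4 sp3, C5 sp2, C6 sp, C7 sp2, C8 sp3

C1: 3 σ bonds, plus one π bond; 3 regions of electron density → sp2.
C2 has 3 σ bonds, plus one π bond: steric number 3 → sp2.
C3 carries 4 σ bonds, giving a steric number of 4, so it is sp3.
C4: 4 σ bonds — 4 electron domains, sp3.
C5: 3 σ bonds, plus one π bond — 3 electron domains, sp2.
C6: 2 σ bonds, plus two π bonds; 2 regions of electron density → sp.
C7 — 3 σ bonds, plus one π bond. Steric number 3, so sp2.
C8 has 4 σ bonds: steric number 4 → sp3.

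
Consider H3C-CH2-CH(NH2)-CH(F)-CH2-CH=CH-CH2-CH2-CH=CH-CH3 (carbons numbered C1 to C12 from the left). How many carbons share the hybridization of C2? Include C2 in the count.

8

C2 is sp3 (only σ bonds).
C1: sp3 ✓
C2: sp3 ✓
C3: sp3 ✓
C4: sp3 ✓
C5: sp3 ✓
C6: sp2
C7: sp2
C8: sp3 ✓
C9: sp3 ✓
C10: sp2
C11: sp2
C12: sp3 ✓
8 carbons are sp3.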